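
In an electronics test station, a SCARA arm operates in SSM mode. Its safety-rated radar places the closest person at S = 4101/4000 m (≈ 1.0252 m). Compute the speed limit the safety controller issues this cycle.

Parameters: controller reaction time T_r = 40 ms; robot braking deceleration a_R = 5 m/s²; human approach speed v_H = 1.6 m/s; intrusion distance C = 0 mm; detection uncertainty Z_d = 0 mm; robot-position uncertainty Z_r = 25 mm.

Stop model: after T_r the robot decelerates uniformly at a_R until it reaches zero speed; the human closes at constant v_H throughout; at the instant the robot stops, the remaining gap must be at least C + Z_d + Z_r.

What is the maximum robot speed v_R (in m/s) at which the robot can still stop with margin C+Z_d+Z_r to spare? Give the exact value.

v_R_max = 7/4 m/s = 1.7500 m/s

quadratic (1/10)·v² + (9/25)·v + (-749/800) = 0
  disc = (9/25)² − 4·(1/10)·(-749/800) = 5041/10000 ; √disc = 71/100
  v_R = (−(9/25) + 71/100) / (2·(1/10)) = 7/4 m/s
check:
T_s = v_R/a_R = (7/4)/5 = 0.3500 s
robot covers v_R·T_r = 1.7500·0.0400 = 0.0700 m before braking
robot under decel: 1.7500²/(2·5.0000) = 0.3063 m
person approaches 1.6000·(0.0400+0.3500) = 0.6240 m
margins: 0.0000+0.0000+0.0250 = 0.0250 m
sum ≈ 0.0700+0.3063+0.6240+0.0250 ≈ 1.0252 m = S ✓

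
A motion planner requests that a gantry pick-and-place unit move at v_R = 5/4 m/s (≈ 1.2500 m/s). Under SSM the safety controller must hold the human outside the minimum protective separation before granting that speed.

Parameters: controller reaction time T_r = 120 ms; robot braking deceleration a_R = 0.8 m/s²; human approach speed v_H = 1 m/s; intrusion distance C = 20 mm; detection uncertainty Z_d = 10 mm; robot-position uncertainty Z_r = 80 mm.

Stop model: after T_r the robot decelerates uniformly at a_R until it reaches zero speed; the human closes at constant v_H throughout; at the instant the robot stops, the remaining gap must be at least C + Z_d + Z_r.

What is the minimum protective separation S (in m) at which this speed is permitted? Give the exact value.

T_s = v_R/a_R = (5/4)/(4/5) = 1.5625 s
robot in T_r: 1.2500·0.1200 = 0.1500 m
robot under decel: 1.2500²/(2·0.8000) = 0.9766 m
human closes 1.0000·1.6825 = 1.6825 m
margins: 0.0200+0.0100+0.0800 = 0.1100 m
S_min ≈ 0.1500+0.9766+1.6825+0.1100  ⇒  S_min = 9341/3200 m

S_min = 9341/3200 m = 2.9191 m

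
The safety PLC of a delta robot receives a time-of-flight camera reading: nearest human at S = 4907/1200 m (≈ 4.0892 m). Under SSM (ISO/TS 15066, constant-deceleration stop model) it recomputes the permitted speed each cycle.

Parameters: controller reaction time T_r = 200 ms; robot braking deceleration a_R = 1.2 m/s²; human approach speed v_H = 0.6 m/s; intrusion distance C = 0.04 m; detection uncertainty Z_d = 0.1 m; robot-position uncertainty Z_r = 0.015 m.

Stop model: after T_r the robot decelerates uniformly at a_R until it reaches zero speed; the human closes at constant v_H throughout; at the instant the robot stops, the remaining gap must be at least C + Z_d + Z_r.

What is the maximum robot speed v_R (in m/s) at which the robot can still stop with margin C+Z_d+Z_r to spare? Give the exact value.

v_R_max = 23/10 m/s = 2.3000 m/s

quadratic (5/12)·v² + (7/10)·v + (-4577/1200) = 0
  disc = (7/10)² − 4·(5/12)·(-4577/1200) = 24649/3600 ; √disc = 157/60
  v_R = (−(7/10) + 157/60) / (2·(5/12)) = 23/10 m/s
check:
stop time T_s = (23/10)/(6/5) = 1.9167 s
reaction-phase robot travel = 2.3000·0.2000 = 0.4600 m
robot covers 2.3000·1.9167 − ½·1.2000·1.9167² = 2.2042 m while stopping
person approaches 0.6000·(0.2000+1.9167) = 1.2700 m
margins: 0.0400+0.1000+0.0150 = 0.1550 m
sum ≈ 0.4600+2.2042+1.2700+0.1550 ≈ 4.0892 m = S ✓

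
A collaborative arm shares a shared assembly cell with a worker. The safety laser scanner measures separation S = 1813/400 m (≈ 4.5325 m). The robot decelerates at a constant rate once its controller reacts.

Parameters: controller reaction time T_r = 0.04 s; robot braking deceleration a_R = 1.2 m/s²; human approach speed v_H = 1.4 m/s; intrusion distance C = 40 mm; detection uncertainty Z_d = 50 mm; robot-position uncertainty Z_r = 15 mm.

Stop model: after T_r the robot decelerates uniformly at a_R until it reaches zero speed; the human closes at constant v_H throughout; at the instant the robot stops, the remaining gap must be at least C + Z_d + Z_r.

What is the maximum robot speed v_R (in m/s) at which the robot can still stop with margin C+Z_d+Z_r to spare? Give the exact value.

v_R_max = 21/10 m/s = 2.1000 m/s

quadratic (5/12)·v² + (181/150)·v + (-8743/2000) = 0
  disc = (181/150)² − 4·(5/12)·(-8743/2000) = 786769/90000 ; √disc = 887/300
  v_R = (−(181/150) + 887/300) / (2·(5/12)) = 21/10 m/s
check:
braking lasts T_s = (21/10)/(6/5) = 1.7500 s
robot covers v_R·T_r = 2.1000·0.0400 = 0.0840 m before braking
robot covers 2.1000·1.7500 − ½·1.2000·1.7500² = 1.8375 m while stopping
human closes 1.4000·1.7900 = 2.5060 m
C+Z_d+Z_r = 0.0400+0.0500+0.0150 = 0.1050 m
sum ≈ 0.0840+1.8375+2.5060+0.1050 ≈ 4.5325 m = S ✓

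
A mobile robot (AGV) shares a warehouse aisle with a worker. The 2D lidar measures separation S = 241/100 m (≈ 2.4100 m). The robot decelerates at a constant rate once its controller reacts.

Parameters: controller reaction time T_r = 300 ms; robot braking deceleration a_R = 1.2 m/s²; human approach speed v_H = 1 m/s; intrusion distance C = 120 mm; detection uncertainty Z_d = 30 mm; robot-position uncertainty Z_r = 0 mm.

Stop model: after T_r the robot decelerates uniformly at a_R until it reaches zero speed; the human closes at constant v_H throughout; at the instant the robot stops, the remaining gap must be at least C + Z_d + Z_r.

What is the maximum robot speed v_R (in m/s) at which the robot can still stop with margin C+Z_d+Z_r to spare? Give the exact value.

v_R_max = 6/5 m/s = 1.2000 m/s

at the boundary: (5/12)·v² + (17/15)·v + (-49/25) = 0
  disc = (17/15)² − 4·(5/12)·(-49/25) = 1024/225 ; √disc = 32/15
  v_R = (−(17/15) + 32/15) / (2·(5/12)) = 6/5 m/s
check:
stop time T_s = (6/5)/(6/5) = 1.0000 s
robot covers v_R·T_r = 1.2000·0.3000 = 0.3600 m before braking
robot covers 1.2000·1.0000 − ½·1.2000·1.0000² = 0.6000 m while stopping
human over T_r+T_s: 1.0000·(0.3000+1.0000) = 1.3000 m
C+Z_d+Z_r = 0.1200+0.0300+0.0000 = 0.1500 m
sum ≈ 0.3600+0.6000+1.3000+0.1500 ≈ 2.4100 m = S ✓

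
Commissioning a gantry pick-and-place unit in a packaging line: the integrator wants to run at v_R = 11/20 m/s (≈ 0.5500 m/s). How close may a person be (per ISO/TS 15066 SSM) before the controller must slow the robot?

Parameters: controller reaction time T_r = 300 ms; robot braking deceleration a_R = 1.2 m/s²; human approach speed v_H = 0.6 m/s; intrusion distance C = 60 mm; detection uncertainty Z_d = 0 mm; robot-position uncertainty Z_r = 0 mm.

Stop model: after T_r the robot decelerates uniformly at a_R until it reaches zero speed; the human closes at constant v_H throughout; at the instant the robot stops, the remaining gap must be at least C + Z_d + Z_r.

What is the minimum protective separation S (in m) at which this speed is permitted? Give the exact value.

braking lasts T_s = (11/20)/(6/5) = 0.4583 s
reaction-phase robot travel = 0.5500·0.3000 = 0.1650 m
robot covers 0.5500·0.4583 − ½·1.2000·0.4583² = 0.1260 m while stopping
human closes 0.6000·0.7583 = 0.4550 m
margins: 0.0600+0.0000+0.0000 = 0.0600 m
S_min ≈ 0.1650+0.1260+0.4550+0.0600  ⇒  S_min = 3869/4800 m

S_min = 3869/4800 m = 0.8060 m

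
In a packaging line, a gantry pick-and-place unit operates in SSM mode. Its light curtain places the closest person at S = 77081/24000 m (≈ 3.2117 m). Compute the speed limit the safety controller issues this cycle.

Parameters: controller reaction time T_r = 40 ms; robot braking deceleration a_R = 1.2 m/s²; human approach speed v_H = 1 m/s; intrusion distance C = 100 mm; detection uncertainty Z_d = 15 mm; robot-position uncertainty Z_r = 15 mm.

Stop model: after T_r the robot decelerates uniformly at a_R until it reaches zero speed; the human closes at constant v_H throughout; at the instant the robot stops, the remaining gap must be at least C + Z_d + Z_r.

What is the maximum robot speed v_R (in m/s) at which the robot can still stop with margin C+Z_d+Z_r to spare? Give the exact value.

v_R_max = 37/20 m/s = 1.8500 m/s

collect terms ⇒ (5/12)·v_R² + (131/150)·v_R + (-73001/24000) = 0
  disc = (131/150)² − 4·(5/12)·(-73001/24000) = 233289/40000 ; √disc = 483/200
  v_R = (−(131/150) + 483/200) / (2·(5/12)) = 37/20 m/s
check:
stop time T_s = (37/20)/(6/5) = 1.5417 s
robot in T_r: 1.8500·0.0400 = 0.0740 m
robot covers 1.8500·1.5417 − ½·1.2000·1.5417² = 1.4260 m while stopping
person approaches 1.0000·(0.0400+1.5417) = 1.5817 m
C+Z_d+Z_r = 0.1000+0.0150+0.0150 = 0.1300 m
sum ≈ 0.0740+1.4260+1.5817+0.1300 ≈ 3.2117 m = S ✓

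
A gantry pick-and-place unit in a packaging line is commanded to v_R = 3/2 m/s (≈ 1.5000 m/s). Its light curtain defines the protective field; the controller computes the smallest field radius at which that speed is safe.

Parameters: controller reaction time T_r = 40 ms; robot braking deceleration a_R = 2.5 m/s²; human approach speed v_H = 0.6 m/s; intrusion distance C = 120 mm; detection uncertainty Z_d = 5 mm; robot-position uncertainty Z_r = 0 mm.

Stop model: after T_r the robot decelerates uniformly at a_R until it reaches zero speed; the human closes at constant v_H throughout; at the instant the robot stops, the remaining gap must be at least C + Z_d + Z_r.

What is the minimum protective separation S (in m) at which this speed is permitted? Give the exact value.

S_min = 1019/1000 m = 1.0190 m

stop time T_s = (3/2)/(5/2) = 0.6000 s
reaction-phase robot travel = 1.5000·0.0400 = 0.0600 m
robot covers 1.5000·0.6000 − ½·2.5000·0.6000² = 0.4500 m while stopping
human closes 0.6000·0.6400 = 0.3840 m
C+Z_d+Z_r = 0.1200+0.0050+0.0000 = 0.1250 m
S_min ≈ 0.0600+0.4500+0.3840+0.1250  ⇒  S_min = 1019/1000 m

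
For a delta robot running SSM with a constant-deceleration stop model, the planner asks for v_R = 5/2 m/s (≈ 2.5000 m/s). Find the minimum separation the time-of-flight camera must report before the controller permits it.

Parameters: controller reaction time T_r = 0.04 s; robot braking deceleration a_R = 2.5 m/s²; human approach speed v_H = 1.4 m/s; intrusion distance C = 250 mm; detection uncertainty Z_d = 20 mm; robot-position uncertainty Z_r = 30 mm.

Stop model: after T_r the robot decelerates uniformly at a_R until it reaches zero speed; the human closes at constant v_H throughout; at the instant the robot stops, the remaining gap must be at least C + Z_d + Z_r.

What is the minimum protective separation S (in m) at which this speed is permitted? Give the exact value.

braking lasts T_s = (5/2)/(5/2) = 1.0000 s
robot in T_r: 2.5000·0.0400 = 0.1000 m
braking distance = 2.5000²/(2·2.5000) = 1.2500 m
person approaches 1.4000·(0.0400+1.0000) = 1.4560 m
C+Z_d+Z_r = 0.2500+0.0200+0.0300 = 0.3000 m
S_min ≈ 0.1000+1.2500+1.4560+0.3000  ⇒  S_min = 1553/500 m

S_min = 1553/500 m = 3.1060 m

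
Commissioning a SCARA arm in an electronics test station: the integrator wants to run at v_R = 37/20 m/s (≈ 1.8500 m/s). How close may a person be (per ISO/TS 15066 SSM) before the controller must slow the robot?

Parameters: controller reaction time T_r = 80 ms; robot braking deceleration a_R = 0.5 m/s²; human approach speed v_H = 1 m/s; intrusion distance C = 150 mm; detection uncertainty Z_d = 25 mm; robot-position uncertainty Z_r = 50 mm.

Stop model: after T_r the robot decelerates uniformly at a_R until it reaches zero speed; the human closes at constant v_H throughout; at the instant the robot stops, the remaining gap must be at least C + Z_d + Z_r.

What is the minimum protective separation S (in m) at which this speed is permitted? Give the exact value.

braking lasts T_s = (37/20)/(1/2) = 3.7000 s
robot covers v_R·T_r = 1.8500·0.0800 = 0.1480 m before braking
robot under decel: 1.8500²/(2·0.5000) = 3.4225 m
person approaches 1.0000·(0.0800+3.7000) = 3.7800 m
margins: 0.1500+0.0250+0.0500 = 0.2250 m
S_min ≈ 0.1480+3.4225+3.7800+0.2250  ⇒  S_min = 15151/2000 m

S_min = 15151/2000 m = 7.5755 m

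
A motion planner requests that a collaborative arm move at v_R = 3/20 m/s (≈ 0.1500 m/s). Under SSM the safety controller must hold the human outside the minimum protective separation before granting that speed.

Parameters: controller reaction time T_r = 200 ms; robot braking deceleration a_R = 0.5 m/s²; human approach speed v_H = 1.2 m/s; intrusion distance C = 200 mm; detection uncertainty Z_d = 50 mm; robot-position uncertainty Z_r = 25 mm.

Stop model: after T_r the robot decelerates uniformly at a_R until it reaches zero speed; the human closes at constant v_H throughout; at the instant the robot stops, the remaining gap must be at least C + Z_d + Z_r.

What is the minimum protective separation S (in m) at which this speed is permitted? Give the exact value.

T_s = v_R/a_R = (3/20)/(1/2) = 0.3000 s
robot covers v_R·T_r = 0.1500·0.2000 = 0.0300 m before braking
robot under decel: 0.1500²/(2·0.5000) = 0.0225 m
person approaches 1.2000·(0.2000+0.3000) = 0.6000 m
C+Z_d+Z_r = 0.2000+0.0500+0.0250 = 0.2750 m
S_min ≈ 0.0300+0.0225+0.6000+0.2750  ⇒  S_min = 371/400 m

S_min = 371/400 m = 0.9275 m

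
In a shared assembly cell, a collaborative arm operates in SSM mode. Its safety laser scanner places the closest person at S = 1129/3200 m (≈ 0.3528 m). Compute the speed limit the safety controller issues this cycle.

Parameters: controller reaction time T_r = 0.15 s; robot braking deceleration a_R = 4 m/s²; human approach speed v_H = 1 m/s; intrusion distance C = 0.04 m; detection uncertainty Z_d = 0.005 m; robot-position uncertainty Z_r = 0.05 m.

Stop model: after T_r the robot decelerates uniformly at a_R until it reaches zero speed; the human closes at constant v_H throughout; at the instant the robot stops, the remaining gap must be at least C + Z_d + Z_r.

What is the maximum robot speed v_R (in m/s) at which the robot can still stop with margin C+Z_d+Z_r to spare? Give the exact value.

v_R_max = 1/4 m/s = 0.2500 m/s

at the boundary: (1/8)·v² + (2/5)·v + (-69/640) = 0
  disc = (2/5)² − 4·(1/8)·(-69/640) = 1369/6400 ; √disc = 37/80
  v_R = (−(2/5) + 37/80) / (2·(1/8)) = 1/4 m/s
check:
T_s = v_R/a_R = (1/4)/4 = 0.0625 s
robot covers v_R·T_r = 0.2500·0.1500 = 0.0375 m before braking
braking distance = 0.2500²/(2·4.0000) = 0.0078 m
human over T_r+T_s: 1.0000·(0.1500+0.0625) = 0.2125 m
C+Z_d+Z_r = 0.0400+0.0050+0.0500 = 0.0950 m
sum ≈ 0.0375+0.0078+0.2125+0.0950 ≈ 0.3528 m = S ✓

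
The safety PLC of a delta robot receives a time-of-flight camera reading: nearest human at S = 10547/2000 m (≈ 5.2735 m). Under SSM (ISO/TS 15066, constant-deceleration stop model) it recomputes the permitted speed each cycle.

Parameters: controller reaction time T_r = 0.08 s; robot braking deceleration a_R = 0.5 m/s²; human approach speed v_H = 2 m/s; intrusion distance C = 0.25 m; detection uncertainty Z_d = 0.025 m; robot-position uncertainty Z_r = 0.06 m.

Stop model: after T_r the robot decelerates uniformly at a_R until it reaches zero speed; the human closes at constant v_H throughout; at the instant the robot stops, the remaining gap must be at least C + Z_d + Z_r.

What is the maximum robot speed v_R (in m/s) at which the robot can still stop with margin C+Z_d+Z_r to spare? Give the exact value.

at the boundary: (1)·v² + (102/25)·v + (-9557/2000) = 0
  disc = (102/25)² − 4·(1)·(-9557/2000) = 89401/2500 ; √disc = 299/50
  v_R = (−(102/25) + 299/50) / (2·(1)) = 19/20 m/s
check:
stop time T_s = (19/20)/(1/2) = 1.9000 s
reaction-phase robot travel = 0.9500·0.0800 = 0.0760 m
robot under decel: 0.9500²/(2·0.5000) = 0.9025 m
human closes 2.0000·1.9800 = 3.9600 m
residual clearance needed = 0.2500+0.0250+0.0600 = 0.3350 m
sum ≈ 0.0760+0.9025+3.9600+0.3350 ≈ 5.2735 m = S ✓

v_R_max = 19/20 m/s = 0.9500 m/s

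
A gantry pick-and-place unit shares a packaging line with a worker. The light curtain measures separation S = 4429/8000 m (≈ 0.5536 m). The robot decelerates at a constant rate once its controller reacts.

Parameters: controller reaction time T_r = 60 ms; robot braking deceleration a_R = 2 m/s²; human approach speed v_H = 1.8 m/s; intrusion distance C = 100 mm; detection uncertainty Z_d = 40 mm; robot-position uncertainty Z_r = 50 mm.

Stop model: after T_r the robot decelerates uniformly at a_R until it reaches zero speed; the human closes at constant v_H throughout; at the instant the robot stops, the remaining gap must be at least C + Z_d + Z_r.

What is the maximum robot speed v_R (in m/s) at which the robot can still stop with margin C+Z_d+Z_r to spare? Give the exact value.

quadratic (1/4)·v² + (24/25)·v + (-409/1600) = 0
  disc = (24/25)² − 4·(1/4)·(-409/1600) = 47089/40000 ; √disc = 217/200
  v_R = (−(24/25) + 217/200) / (2·(1/4)) = 1/4 m/s
check:
stop time T_s = (1/4)/2 = 0.1250 s
robot covers v_R·T_r = 0.2500·0.0600 = 0.0150 m before braking
robot under decel: 0.2500²/(2·2.0000) = 0.0156 m
human over T_r+T_s: 1.8000·(0.0600+0.1250) = 0.3330 m
margins: 0.1000+0.0400+0.0500 = 0.1900 m
sum ≈ 0.0150+0.0156+0.3330+0.1900 ≈ 0.5536 m = S ✓

v_R_max = 1/4 m/s = 0.2500 m/s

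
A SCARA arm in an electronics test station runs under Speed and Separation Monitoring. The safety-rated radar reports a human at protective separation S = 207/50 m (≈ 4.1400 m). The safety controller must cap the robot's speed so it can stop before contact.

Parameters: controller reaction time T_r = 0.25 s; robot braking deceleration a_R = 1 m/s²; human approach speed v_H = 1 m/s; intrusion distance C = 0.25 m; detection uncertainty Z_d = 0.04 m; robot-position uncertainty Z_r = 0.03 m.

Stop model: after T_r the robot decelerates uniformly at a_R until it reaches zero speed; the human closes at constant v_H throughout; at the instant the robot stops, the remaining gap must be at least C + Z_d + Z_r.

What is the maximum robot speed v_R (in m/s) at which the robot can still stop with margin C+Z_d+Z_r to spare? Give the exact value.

v_R_max = 17/10 m/s = 1.7000 m/s

quadratic (1/2)·v² + (5/4)·v + (-357/100) = 0
  disc = (5/4)² − 4·(1/2)·(-357/100) = 3481/400 ; √disc = 59/20
  v_R = (−(5/4) + 59/20) / (2·(1/2)) = 17/10 m/s
check:
stop time T_s = (17/10)/1 = 1.7000 s
robot covers v_R·T_r = 1.7000·0.2500 = 0.4250 m before braking
robot covers 1.7000·1.7000 − ½·1.0000·1.7000² = 1.4450 m while stopping
human closes 1.0000·1.9500 = 1.9500 m
margins: 0.2500+0.0400+0.0300 = 0.3200 m
sum ≈ 0.4250+1.4450+1.9500+0.3200 ≈ 4.1400 m = S ✓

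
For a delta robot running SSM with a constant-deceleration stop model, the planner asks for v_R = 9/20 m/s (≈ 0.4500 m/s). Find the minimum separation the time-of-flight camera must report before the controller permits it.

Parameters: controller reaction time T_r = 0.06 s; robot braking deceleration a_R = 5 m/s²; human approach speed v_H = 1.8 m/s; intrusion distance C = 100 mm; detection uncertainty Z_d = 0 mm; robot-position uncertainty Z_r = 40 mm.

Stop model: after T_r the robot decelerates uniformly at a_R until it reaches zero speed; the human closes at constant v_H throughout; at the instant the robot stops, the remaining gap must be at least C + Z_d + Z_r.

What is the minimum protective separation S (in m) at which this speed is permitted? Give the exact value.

S_min = 1829/4000 m = 0.4572 m

braking lasts T_s = (9/20)/5 = 0.0900 s
reaction-phase robot travel = 0.4500·0.0600 = 0.0270 m
robot under decel: 0.4500²/(2·5.0000) = 0.0203 m
human over T_r+T_s: 1.8000·(0.0600+0.0900) = 0.2700 m
residual clearance needed = 0.1000+0.0000+0.0400 = 0.1400 m
S_min ≈ 0.0270+0.0203+0.2700+0.1400  ⇒  S_min = 1829/4000 m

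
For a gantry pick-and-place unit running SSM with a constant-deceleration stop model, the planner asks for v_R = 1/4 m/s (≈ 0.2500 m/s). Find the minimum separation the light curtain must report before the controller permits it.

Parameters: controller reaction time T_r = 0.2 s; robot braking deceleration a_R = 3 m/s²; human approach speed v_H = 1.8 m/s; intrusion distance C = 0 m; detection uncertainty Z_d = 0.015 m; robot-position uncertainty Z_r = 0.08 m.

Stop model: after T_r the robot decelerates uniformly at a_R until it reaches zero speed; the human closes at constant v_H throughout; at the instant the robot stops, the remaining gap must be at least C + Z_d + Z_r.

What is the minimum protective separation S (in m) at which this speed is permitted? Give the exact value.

S_min = 1597/2400 m = 0.6654 m

stop time T_s = (1/4)/3 = 0.0833 s
robot covers v_R·T_r = 0.2500·0.2000 = 0.0500 m before braking
robot covers 0.2500·0.0833 − ½·3.0000·0.0833² = 0.0104 m while stopping
person approaches 1.8000·(0.2000+0.0833) = 0.5100 m
residual clearance needed = 0.0000+0.0150+0.0800 = 0.0950 m
S_min ≈ 0.0500+0.0104+0.5100+0.0950  ⇒  S_min = 1597/2400 m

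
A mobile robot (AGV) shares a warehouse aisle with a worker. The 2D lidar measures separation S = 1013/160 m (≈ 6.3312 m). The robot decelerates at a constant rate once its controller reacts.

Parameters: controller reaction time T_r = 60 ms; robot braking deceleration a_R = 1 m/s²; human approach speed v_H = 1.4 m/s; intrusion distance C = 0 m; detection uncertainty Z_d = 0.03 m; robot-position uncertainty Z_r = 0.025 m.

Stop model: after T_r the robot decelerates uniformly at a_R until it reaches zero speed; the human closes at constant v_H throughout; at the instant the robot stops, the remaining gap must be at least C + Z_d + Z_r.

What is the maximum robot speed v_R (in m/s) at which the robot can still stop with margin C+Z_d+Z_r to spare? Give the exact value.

at the boundary: (1/2)·v² + (73/50)·v + (-24769/4000) = 0
  disc = (73/50)² − 4·(1/2)·(-24769/4000) = 145161/10000 ; √disc = 381/100
  v_R = (−(73/50) + 381/100) / (2·(1/2)) = 47/20 m/s
check:
stop time T_s = (47/20)/1 = 2.3500 s
robot covers v_R·T_r = 2.3500·0.0600 = 0.1410 m before braking
robot covers 2.3500·2.3500 − ½·1.0000·2.3500² = 2.7612 m while stopping
person approaches 1.4000·(0.0600+2.3500) = 3.3740 m
residual clearance needed = 0.0000+0.0300+0.0250 = 0.0550 m
sum ≈ 0.1410+2.7612+3.3740+0.0550 ≈ 6.3312 m = S ✓

v_R_max = 47/20 m/s = 2.3500 m/s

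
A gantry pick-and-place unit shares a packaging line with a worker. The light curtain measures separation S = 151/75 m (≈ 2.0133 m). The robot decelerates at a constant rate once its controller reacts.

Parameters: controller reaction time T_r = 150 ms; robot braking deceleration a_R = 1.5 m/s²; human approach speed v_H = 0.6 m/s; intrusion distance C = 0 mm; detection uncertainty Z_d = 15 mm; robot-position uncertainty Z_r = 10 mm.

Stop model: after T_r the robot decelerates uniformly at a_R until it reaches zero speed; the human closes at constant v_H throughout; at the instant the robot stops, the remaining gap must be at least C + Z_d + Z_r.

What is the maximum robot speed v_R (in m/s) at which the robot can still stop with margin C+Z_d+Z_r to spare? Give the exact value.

v_R_max = 17/10 m/s = 1.7000 m/s

at the boundary: (1/3)·v² + (11/20)·v + (-1139/600) = 0
  disc = (11/20)² − 4·(1/3)·(-1139/600) = 10201/3600 ; √disc = 101/60
  v_R = (−(11/20) + 101/60) / (2·(1/3)) = 17/10 m/s
check:
stop time T_s = (17/10)/(3/2) = 1.1333 s
robot in T_r: 1.7000·0.1500 = 0.2550 m
braking distance = 1.7000²/(2·1.5000) = 0.9633 m
human over T_r+T_s: 0.6000·(0.1500+1.1333) = 0.7700 m
C+Z_d+Z_r = 0.0000+0.0150+0.0100 = 0.0250 m
sum ≈ 0.2550+0.9633+0.7700+0.0250 ≈ 2.0133 m = S ✓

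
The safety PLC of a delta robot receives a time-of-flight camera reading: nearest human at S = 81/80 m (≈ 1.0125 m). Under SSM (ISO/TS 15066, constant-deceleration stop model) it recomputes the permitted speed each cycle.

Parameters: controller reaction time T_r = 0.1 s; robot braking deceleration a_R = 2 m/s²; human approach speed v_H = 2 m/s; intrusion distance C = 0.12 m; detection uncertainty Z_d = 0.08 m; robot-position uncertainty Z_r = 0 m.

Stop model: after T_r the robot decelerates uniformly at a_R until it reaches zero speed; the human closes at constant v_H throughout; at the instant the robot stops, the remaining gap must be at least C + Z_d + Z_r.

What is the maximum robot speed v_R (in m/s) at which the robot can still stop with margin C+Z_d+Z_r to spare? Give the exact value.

collect terms ⇒ (1/4)·v_R² + (11/10)·v_R + (-49/80) = 0
  disc = (11/10)² − 4·(1/4)·(-49/80) = 729/400 ; √disc = 27/20
  v_R = (−(11/10) + 27/20) / (2·(1/4)) = 1/2 m/s
check:
T_s = v_R/a_R = (1/2)/2 = 0.2500 s
reaction-phase robot travel = 0.5000·0.1000 = 0.0500 m
braking distance = 0.5000²/(2·2.0000) = 0.0625 m
person approaches 2.0000·(0.1000+0.2500) = 0.7000 m
C+Z_d+Z_r = 0.1200+0.0800+0.0000 = 0.2000 m
sum ≈ 0.0500+0.0625+0.7000+0.2000 ≈ 1.0125 m = S ✓

v_R_max = 1/2 m/s = 0.5000 m/s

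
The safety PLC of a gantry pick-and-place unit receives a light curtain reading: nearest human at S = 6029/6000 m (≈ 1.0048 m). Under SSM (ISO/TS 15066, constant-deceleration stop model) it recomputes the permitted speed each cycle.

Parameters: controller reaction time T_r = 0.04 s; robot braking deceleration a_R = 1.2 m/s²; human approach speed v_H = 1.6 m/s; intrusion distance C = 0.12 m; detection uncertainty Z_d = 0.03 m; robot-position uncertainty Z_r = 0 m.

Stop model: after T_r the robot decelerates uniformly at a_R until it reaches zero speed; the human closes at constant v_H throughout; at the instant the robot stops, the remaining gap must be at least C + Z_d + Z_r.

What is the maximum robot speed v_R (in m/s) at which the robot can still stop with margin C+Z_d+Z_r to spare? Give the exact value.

at the boundary: (5/12)·v² + (103/75)·v + (-949/1200) = 0
  disc = (103/75)² − 4·(5/12)·(-949/1200) = 32041/10000 ; √disc = 179/100
  v_R = (−(103/75) + 179/100) / (2·(5/12)) = 1/2 m/s
check:
T_s = v_R/a_R = (1/2)/(6/5) = 0.4167 s
reaction-phase robot travel = 0.5000·0.0400 = 0.0200 m
braking distance = 0.5000²/(2·1.2000) = 0.1042 m
person approaches 1.6000·(0.0400+0.4167) = 0.7307 m
C+Z_d+Z_r = 0.1200+0.0300+0.0000 = 0.1500 m
sum ≈ 0.0200+0.1042+0.7307+0.1500 ≈ 1.0048 m = S ✓

v_R_max = 1/2 m/s = 0.5000 m/s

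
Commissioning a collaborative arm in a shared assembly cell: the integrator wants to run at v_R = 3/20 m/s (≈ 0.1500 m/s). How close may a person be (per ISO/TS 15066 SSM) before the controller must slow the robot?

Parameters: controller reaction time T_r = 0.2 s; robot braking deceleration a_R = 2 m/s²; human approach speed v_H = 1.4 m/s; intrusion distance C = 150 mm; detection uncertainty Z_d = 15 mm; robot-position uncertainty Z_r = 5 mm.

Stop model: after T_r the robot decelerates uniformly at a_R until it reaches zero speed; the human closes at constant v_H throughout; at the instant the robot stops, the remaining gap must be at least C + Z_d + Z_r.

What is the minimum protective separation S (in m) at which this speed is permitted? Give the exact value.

T_s = v_R/a_R = (3/20)/2 = 0.0750 s
reaction-phase robot travel = 0.1500·0.2000 = 0.0300 m
robot under decel: 0.1500²/(2·2.0000) = 0.0056 m
person approaches 1.4000·(0.2000+0.0750) = 0.3850 m
margins: 0.1500+0.0150+0.0050 = 0.1700 m
S_min ≈ 0.0300+0.0056+0.3850+0.1700  ⇒  S_min = 189/320 m

S_min = 189/320 m = 0.5906 m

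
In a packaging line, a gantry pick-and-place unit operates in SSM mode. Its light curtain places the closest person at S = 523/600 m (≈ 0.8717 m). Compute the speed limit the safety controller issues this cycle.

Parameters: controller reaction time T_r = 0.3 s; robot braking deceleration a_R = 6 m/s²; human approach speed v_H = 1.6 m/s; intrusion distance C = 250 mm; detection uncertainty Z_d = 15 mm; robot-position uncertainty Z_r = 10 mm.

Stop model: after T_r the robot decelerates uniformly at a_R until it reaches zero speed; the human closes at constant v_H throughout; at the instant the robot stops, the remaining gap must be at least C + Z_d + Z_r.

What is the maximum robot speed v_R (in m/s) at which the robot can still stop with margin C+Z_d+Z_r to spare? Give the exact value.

v_R_max = 1/5 m/s = 0.2000 m/s

collect terms ⇒ (1/12)·v_R² + (17/30)·v_R + (-7/60) = 0
  disc = (17/30)² − 4·(1/12)·(-7/60) = 9/25 ; √disc = 3/5
  v_R = (−(17/30) + 3/5) / (2·(1/12)) = 1/5 m/s
check:
braking lasts T_s = (1/5)/6 = 0.0333 s
robot in T_r: 0.2000·0.3000 = 0.0600 m
robot under decel: 0.2000²/(2·6.0000) = 0.0033 m
human closes 1.6000·0.3333 = 0.5333 m
C+Z_d+Z_r = 0.2500+0.0150+0.0100 = 0.2750 m
sum ≈ 0.0600+0.0033+0.5333+0.2750 ≈ 0.8717 m = S ✓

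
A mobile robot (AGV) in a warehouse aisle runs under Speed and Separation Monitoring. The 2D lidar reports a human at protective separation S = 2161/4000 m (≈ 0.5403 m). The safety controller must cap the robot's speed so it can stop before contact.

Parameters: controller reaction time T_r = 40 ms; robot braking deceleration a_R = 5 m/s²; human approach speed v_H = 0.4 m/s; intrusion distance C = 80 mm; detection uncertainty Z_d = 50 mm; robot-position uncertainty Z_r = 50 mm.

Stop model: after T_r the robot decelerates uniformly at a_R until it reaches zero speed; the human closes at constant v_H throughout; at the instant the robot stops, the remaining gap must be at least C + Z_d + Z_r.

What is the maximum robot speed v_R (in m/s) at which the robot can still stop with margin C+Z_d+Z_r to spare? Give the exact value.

collect terms ⇒ (1/10)·v_R² + (3/25)·v_R + (-1377/4000) = 0
  disc = (3/25)² − 4·(1/10)·(-1377/4000) = 1521/10000 ; √disc = 39/100
  v_R = (−(3/25) + 39/100) / (2·(1/10)) = 27/20 m/s
check:
braking lasts T_s = (27/20)/5 = 0.2700 s
robot in T_r: 1.3500·0.0400 = 0.0540 m
robot under decel: 1.3500²/(2·5.0000) = 0.1822 m
person approaches 0.4000·(0.0400+0.2700) = 0.1240 m
C+Z_d+Z_r = 0.0800+0.0500+0.0500 = 0.1800 m
sum ≈ 0.0540+0.1822+0.1240+0.1800 ≈ 0.5403 m = S ✓

v_R_max = 27/20 m/s = 1.3500 m/s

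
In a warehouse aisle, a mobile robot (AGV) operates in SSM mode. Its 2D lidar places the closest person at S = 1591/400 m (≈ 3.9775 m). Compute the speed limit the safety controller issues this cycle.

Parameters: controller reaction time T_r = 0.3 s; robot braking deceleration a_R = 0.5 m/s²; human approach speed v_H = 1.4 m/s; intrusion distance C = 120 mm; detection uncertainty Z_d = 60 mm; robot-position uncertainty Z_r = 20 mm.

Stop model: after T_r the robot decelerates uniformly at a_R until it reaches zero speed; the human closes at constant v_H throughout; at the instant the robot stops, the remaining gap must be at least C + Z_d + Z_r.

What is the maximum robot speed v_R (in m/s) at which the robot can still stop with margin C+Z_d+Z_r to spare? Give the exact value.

collect terms ⇒ (1)·v_R² + (31/10)·v_R + (-1343/400) = 0
  disc = (31/10)² − 4·(1)·(-1343/400) = 576/25 ; √disc = 24/5
  v_R = (−(31/10) + 24/5) / (2·(1)) = 17/20 m/s
check:
T_s = v_R/a_R = (17/20)/(1/2) = 1.7000 s
robot in T_r: 0.8500·0.3000 = 0.2550 m
braking distance = 0.8500²/(2·0.5000) = 0.7225 m
person approaches 1.4000·(0.3000+1.7000) = 2.8000 m
margins: 0.1200+0.0600+0.0200 = 0.2000 m
sum ≈ 0.2550+0.7225+2.8000+0.2000 ≈ 3.9775 m = S ✓

v_R_max = 17/20 m/s = 0.8500 m/s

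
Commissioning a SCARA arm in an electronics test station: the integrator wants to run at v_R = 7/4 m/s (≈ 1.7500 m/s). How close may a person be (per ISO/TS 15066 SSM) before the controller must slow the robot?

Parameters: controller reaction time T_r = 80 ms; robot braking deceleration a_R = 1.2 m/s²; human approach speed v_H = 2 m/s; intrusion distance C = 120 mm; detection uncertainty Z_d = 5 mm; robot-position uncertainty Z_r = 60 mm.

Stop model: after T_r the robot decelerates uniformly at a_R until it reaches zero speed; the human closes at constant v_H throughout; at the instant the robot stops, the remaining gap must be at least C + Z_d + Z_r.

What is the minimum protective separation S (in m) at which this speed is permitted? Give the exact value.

S_min = 22453/4800 m = 4.6777 m

stop time T_s = (7/4)/(6/5) = 1.4583 s
reaction-phase robot travel = 1.7500·0.0800 = 0.1400 m
robot under decel: 1.7500²/(2·1.2000) = 1.2760 m
person approaches 2.0000·(0.0800+1.4583) = 3.0767 m
residual clearance needed = 0.1200+0.0050+0.0600 = 0.1850 m
S_min ≈ 0.1400+1.2760+3.0767+0.1850  ⇒  S_min = 22453/4800 m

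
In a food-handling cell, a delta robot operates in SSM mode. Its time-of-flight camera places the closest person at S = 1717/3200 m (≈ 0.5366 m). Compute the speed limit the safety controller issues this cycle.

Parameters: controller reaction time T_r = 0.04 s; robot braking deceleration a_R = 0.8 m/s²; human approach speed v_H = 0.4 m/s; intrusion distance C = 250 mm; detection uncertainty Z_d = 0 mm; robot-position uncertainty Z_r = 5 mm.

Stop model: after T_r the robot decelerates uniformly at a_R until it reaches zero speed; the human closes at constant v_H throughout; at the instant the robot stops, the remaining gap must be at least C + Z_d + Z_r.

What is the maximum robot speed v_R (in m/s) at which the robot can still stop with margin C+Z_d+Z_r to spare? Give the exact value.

v_R_max = 7/20 m/s = 0.3500 m/s

quadratic (5/8)·v² + (27/50)·v + (-4249/16000) = 0
  disc = (27/50)² − 4·(5/8)·(-4249/16000) = 152881/160000 ; √disc = 391/400
  v_R = (−(27/50) + 391/400) / (2·(5/8)) = 7/20 m/s
check:
stop time T_s = (7/20)/(4/5) = 0.4375 s
reaction-phase robot travel = 0.3500·0.0400 = 0.0140 m
robot under decel: 0.3500²/(2·0.8000) = 0.0766 m
human closes 0.4000·0.4775 = 0.1910 m
C+Z_d+Z_r = 0.2500+0.0000+0.0050 = 0.2550 m
sum ≈ 0.0140+0.0766+0.1910+0.2550 ≈ 0.5366 m = S ✓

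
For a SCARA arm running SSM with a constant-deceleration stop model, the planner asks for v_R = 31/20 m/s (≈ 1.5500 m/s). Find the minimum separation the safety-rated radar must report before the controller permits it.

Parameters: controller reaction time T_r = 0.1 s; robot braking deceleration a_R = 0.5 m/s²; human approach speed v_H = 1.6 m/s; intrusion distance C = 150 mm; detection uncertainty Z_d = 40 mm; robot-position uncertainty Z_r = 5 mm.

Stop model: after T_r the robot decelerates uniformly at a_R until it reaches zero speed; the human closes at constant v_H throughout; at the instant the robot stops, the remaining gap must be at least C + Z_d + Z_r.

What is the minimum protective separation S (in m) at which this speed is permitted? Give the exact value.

braking lasts T_s = (31/20)/(1/2) = 3.1000 s
robot in T_r: 1.5500·0.1000 = 0.1550 m
braking distance = 1.5500²/(2·0.5000) = 2.4025 m
human over T_r+T_s: 1.6000·(0.1000+3.1000) = 5.1200 m
residual clearance needed = 0.1500+0.0400+0.0050 = 0.1950 m
S_min ≈ 0.1550+2.4025+5.1200+0.1950  ⇒  S_min = 3149/400 m

S_min = 3149/400 m = 7.8725 m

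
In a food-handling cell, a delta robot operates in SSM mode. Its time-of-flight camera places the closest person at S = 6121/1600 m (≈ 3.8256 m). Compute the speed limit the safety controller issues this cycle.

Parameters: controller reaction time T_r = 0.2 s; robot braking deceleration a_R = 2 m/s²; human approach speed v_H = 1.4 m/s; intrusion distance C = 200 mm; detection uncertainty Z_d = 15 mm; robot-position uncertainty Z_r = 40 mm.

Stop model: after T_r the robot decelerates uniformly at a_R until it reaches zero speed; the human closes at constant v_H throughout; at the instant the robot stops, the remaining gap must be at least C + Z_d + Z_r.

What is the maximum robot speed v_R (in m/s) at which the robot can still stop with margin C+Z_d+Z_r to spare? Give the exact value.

v_R_max = 9/4 m/s = 2.2500 m/s

at the boundary: (1/4)·v² + (9/10)·v + (-1053/320) = 0
  disc = (9/10)² − 4·(1/4)·(-1053/320) = 6561/1600 ; √disc = 81/40
  v_R = (−(9/10) + 81/40) / (2·(1/4)) = 9/4 m/s
check:
stop time T_s = (9/4)/2 = 1.1250 s
robot covers v_R·T_r = 2.2500·0.2000 = 0.4500 m before braking
braking distance = 2.2500²/(2·2.0000) = 1.2656 m
person approaches 1.4000·(0.2000+1.1250) = 1.8550 m
residual clearance needed = 0.2000+0.0150+0.0400 = 0.2550 m
sum ≈ 0.4500+1.2656+1.8550+0.2550 ≈ 3.8256 m = S ✓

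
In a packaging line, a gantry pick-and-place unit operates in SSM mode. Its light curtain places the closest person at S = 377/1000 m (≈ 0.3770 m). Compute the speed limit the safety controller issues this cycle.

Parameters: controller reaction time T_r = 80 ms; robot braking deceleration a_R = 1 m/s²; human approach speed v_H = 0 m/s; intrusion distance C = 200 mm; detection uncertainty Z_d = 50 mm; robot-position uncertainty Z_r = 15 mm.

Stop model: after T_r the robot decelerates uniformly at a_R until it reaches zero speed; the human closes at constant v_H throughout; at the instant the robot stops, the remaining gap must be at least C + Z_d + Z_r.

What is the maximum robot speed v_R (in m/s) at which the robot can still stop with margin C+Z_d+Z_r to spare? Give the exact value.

quadratic (1/2)·v² + (2/25)·v + (-14/125) = 0
  disc = (2/25)² − 4·(1/2)·(-14/125) = 144/625 ; √disc = 12/25
  v_R = (−(2/25) + 12/25) / (2·(1/2)) = 2/5 m/s
check:
braking lasts T_s = (2/5)/1 = 0.4000 s
robot in T_r: 0.4000·0.0800 = 0.0320 m
braking distance = 0.4000²/(2·1.0000) = 0.0800 m
human over T_r+T_s: 0.0000·(0.0800+0.4000) = 0.0000 m
C+Z_d+Z_r = 0.2000+0.0500+0.0150 = 0.2650 m
sum ≈ 0.0320+0.0800+0.0000+0.2650 ≈ 0.3770 m = S ✓

v_R_max = 2/5 m/s = 0.4000 m/s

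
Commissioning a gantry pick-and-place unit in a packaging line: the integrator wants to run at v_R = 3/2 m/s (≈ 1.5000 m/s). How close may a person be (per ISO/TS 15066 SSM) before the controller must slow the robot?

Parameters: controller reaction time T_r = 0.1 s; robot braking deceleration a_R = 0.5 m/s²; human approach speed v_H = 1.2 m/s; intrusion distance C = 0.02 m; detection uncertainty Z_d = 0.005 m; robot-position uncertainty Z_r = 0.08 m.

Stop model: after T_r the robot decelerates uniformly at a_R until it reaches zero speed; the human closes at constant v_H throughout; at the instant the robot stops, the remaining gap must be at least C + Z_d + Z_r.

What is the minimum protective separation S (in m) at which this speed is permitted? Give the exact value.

S_min = 249/40 m = 6.2250 m

T_s = v_R/a_R = (3/2)/(1/2) = 3.0000 s
reaction-phase robot travel = 1.5000·0.1000 = 0.1500 m
robot under decel: 1.5000²/(2·0.5000) = 2.2500 m
human closes 1.2000·3.1000 = 3.7200 m
C+Z_d+Z_r = 0.0200+0.0050+0.0800 = 0.1050 m
S_min ≈ 0.1500+2.2500+3.7200+0.1050  ⇒  S_min = 249/40 m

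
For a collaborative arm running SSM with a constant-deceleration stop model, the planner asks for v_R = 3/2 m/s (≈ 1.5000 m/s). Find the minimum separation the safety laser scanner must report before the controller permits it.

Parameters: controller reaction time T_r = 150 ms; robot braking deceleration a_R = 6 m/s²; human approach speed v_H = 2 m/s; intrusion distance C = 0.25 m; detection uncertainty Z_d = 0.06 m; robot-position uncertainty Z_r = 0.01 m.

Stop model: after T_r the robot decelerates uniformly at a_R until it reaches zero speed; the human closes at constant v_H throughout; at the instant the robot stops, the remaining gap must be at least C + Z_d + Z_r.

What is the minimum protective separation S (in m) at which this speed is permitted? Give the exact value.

S_min = 613/400 m = 1.5325 m

braking lasts T_s = (3/2)/6 = 0.2500 s
reaction-phase robot travel = 1.5000·0.1500 = 0.2250 m
braking distance = 1.5000²/(2·6.0000) = 0.1875 m
human over T_r+T_s: 2.0000·(0.1500+0.2500) = 0.8000 m
residual clearance needed = 0.2500+0.0600+0.0100 = 0.3200 m
S_min ≈ 0.2250+0.1875+0.8000+0.3200  ⇒  S_min = 613/400 m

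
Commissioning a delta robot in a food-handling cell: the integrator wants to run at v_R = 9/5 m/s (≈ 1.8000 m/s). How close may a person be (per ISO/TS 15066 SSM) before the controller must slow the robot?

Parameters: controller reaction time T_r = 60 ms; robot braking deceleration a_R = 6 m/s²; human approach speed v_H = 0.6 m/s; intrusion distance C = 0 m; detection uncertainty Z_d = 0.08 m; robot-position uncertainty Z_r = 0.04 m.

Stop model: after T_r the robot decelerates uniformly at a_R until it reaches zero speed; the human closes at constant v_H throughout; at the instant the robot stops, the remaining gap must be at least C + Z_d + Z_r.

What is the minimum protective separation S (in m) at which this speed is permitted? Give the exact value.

T_s = v_R/a_R = (9/5)/6 = 0.3000 s
reaction-phase robot travel = 1.8000·0.0600 = 0.1080 m
braking distance = 1.8000²/(2·6.0000) = 0.2700 m
human over T_r+T_s: 0.6000·(0.0600+0.3000) = 0.2160 m
margins: 0.0000+0.0800+0.0400 = 0.1200 m
S_min ≈ 0.1080+0.2700+0.2160+0.1200  ⇒  S_min = 357/500 m

S_min = 357/500 m = 0.7140 m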